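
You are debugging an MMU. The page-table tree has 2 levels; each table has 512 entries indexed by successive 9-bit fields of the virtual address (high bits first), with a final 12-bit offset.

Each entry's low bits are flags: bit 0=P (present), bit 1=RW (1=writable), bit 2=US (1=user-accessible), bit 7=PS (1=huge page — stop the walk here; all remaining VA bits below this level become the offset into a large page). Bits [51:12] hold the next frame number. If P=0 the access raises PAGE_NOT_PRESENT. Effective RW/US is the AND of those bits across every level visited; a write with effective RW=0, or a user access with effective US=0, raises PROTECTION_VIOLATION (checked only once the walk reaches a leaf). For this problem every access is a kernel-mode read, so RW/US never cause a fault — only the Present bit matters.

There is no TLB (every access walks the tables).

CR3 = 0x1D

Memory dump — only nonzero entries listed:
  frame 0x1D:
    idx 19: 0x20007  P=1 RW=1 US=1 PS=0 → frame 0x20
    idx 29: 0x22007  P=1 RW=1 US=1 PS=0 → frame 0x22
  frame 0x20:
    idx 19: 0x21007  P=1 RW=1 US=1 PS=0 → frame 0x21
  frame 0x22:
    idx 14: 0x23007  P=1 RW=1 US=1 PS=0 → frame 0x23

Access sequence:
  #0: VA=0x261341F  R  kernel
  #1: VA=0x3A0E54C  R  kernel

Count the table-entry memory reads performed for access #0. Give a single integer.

Per-access translation:
#0 VA=0x261341F (r,kernel):
  [0] read 0x1D idx=19: raw=0x20007 flags P=1 W=1 U=1 S=0
  [1] read 0x20 idx=19: raw=0x21007 flags P=1 W=1 U=1 S=0
  → PA=0x2141F  (2 entries read)
#1 VA=0x3A0E54C (r,kernel):
  [0] read 0x1D idx=29: raw=0x22007 flags P=1 W=1 U=1 S=0
  [1] read 0x22 idx=14: raw=0x23007 flags P=1 W=1 U=1 S=0
  → PA=0x2354C  (2 entries read)

Entries read for #0: 2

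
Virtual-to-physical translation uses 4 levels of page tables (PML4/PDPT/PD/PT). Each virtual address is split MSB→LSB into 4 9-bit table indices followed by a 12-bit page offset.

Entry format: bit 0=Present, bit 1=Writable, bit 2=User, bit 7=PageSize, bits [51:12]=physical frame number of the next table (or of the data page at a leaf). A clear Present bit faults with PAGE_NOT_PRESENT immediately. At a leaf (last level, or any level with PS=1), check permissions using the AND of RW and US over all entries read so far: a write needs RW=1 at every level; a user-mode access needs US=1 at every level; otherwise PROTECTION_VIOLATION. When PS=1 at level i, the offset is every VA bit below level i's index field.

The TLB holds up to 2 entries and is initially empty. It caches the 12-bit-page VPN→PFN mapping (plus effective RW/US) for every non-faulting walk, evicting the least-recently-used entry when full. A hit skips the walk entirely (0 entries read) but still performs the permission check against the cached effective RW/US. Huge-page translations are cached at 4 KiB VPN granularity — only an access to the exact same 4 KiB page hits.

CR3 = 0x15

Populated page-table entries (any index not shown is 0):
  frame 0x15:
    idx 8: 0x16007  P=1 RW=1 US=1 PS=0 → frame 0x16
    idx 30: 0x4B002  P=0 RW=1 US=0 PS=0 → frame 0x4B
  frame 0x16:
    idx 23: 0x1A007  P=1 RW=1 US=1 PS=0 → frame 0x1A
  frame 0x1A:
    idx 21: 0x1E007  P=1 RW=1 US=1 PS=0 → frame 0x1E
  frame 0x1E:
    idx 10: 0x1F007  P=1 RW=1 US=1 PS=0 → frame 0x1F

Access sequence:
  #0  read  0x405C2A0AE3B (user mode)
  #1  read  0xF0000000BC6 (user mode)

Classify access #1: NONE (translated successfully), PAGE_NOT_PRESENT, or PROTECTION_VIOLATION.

Trace:
#0 VA=0x405C2A0AE3B (r,user):
  L0: frame=0x15 idx=8 entry=0x16007 [P=1 RW=1 US=1 PS=0]
  L1: frame=0x16 idx=23 entry=0x1A007 [P=1 RW=1 US=1 PS=0]
  L2: frame=0x1A idx=21 entry=0x1E007 [P=1 RW=1 US=1 PS=0]
  L3: frame=0x1E idx=10 entry=0x1F007 [P=1 RW=1 US=1 PS=0]
  ⇒ phys 0x1FE3B  [4 reads]
#1 VA=0xF0000000BC6 (r,user):
  L0: frame=0x15 idx=30 entry=0x4B002 [P=0 RW=1 US=0 PS=0]
  → PAGE_NOT_PRESENT  (1 entries read)

Access #1 fault: PAGE_NOT_PRESENT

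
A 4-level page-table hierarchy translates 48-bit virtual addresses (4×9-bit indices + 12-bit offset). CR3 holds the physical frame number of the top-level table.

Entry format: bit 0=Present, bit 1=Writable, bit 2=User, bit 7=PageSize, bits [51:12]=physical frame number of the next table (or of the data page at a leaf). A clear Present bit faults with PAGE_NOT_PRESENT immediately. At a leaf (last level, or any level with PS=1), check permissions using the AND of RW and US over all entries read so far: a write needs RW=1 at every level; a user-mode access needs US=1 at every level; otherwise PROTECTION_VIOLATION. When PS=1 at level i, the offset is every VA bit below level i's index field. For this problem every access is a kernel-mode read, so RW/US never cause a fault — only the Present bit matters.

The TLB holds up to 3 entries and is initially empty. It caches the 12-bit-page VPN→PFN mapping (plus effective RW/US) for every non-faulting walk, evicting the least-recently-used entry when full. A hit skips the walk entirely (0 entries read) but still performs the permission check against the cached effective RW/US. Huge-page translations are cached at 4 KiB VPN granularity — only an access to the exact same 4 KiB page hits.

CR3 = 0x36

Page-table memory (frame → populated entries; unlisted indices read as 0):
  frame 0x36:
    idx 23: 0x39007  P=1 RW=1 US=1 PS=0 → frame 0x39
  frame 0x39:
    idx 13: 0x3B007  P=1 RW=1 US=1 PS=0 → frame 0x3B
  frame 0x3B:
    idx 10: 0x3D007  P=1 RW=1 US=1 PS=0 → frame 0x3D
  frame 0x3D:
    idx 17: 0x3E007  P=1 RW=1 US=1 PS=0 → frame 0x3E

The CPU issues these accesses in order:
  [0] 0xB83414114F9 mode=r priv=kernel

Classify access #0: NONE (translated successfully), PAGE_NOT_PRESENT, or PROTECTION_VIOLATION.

Per-access translation:
#0 VA=0xB83414114F9 (r,kernel):
  L0 @0x36[23] → 0x39007  P=1,RW=1,US=1,PS=0
  L1 @0x39[13] → 0x3B007  P=1,RW=1,US=1,PS=0
  L2 @0x3B[10] → 0x3D007  P=1,RW=1,US=1,PS=0
  L3 @0x3D[17] → 0x3E007  P=1,RW=1,US=1,PS=0
  ⇒ phys 0x3E4F9  [4 reads]

Access #0 fault: NONE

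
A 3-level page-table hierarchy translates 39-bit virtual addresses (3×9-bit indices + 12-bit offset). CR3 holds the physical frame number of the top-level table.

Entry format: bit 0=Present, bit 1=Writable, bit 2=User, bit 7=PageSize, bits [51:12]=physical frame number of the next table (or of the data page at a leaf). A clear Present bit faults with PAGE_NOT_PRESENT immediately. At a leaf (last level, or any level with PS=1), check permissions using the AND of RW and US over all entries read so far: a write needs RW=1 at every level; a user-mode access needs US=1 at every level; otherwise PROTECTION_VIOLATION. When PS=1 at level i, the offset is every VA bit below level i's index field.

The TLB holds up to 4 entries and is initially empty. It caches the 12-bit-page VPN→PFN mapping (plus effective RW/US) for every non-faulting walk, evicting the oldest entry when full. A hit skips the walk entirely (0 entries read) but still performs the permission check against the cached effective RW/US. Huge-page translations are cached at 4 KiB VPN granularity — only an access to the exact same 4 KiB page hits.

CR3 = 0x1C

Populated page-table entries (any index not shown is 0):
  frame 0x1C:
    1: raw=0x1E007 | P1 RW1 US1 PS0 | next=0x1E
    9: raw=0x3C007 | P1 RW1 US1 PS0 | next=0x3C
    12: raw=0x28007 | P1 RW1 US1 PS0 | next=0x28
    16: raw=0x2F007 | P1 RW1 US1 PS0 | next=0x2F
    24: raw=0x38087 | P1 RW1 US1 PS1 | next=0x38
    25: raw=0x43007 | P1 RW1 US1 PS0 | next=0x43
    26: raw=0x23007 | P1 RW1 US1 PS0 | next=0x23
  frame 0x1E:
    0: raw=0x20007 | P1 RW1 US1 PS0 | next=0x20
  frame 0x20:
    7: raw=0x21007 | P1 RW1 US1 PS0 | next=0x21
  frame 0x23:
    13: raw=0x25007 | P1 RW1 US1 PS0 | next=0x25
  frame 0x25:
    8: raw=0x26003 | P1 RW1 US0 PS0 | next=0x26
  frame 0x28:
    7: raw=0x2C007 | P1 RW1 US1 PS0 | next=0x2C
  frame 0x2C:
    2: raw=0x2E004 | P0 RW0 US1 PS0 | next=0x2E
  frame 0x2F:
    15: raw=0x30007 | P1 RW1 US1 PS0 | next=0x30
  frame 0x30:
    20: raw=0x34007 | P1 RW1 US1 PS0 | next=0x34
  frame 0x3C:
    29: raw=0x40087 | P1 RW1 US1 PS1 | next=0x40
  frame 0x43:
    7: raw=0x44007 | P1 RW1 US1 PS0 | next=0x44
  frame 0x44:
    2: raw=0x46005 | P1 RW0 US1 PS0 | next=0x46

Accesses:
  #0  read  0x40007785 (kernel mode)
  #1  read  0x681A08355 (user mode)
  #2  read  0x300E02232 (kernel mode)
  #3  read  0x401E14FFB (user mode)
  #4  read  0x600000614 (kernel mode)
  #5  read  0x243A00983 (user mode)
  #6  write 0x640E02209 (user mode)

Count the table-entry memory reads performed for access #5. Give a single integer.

Per-access translation:
#0 VA=0x40007785 (r,kernel):
  L0: frame=0x1C idx=1 entry=0x1E007 [P=1 RW=1 US=1 PS=0]
  L1: frame=0x1E idx=0 entry=0x20007 [P=1 RW=1 US=1 PS=0]
  L2: frame=0x20 idx=7 entry=0x21007 [P=1 RW=1 US=1 PS=0]
  → PA=0x21785  (3 entries read)
#1 VA=0x681A08355 (r,user):
  L0: frame=0x1C idx=26 entry=0x23007 [P=1 RW=1 US=1 PS=0]
  L1: frame=0x23 idx=13 entry=0x25007 [P=1 RW=1 US=1 PS=0]
  L2: frame=0x25 idx=8 entry=0x26003 [P=1 RW=1 US=0 PS=0]
  ⇒ fault: PROTECTION_VIOLATION  — 3 lookups
#2 VA=0x300E02232 (r,kernel):
  L0: frame=0x1C idx=12 entry=0x28007 [P=1 RW=1 US=1 PS=0]
  L1: frame=0x28 idx=7 entry=0x2C007 [P=1 RW=1 US=1 PS=0]
  L2: frame=0x2C idx=2 entry=0x2E004 [P=0 RW=0 US=1 PS=0]
  ⇒ fault: PAGE_NOT_PRESENT  — 3 lookups
#3 VA=0x401E14FFB (r,user):
  L0: frame=0x1C idx=16 entry=0x2F007 [P=1 RW=1 US=1 PS=0]
  L1: frame=0x2F idx=15 entry=0x30007 [P=1 RW=1 US=1 PS=0]
  L2: frame=0x30 idx=20 entry=0x34007 [P=1 RW=1 US=1 PS=0]
  → PA=0x34FFB  (3 entries read)
#4 VA=0x600000614 (r,kernel):
  L0: frame=0x1C idx=24 entry=0x38087 [P=1 RW=1 US=1 PS=1]
  → PA=0x38614 (huge @L0)  (1 entries read)
#5 VA=0x243A00983 (r,user):
  L0: frame=0x1C idx=9 entry=0x3C007 [P=1 RW=1 US=1 PS=0]
  L1: frame=0x3C idx=29 entry=0x40087 [P=1 RW=1 US=1 PS=1]
  → PA=0x40983 (huge @L1)  (2 entries read)
#6 VA=0x640E02209 (w,user):
  L0: frame=0x1C idx=25 entry=0x43007 [P=1 RW=1 US=1 PS=0]
  L1: frame=0x43 idx=7 entry=0x44007 [P=1 RW=1 US=1 PS=0]
  L2: frame=0x44 idx=2 entry=0x46005 [P=1 RW=0 US=1 PS=0]
  ⇒ fault: PROTECTION_VIOLATION  — 3 lookups

Entries read for #5: 2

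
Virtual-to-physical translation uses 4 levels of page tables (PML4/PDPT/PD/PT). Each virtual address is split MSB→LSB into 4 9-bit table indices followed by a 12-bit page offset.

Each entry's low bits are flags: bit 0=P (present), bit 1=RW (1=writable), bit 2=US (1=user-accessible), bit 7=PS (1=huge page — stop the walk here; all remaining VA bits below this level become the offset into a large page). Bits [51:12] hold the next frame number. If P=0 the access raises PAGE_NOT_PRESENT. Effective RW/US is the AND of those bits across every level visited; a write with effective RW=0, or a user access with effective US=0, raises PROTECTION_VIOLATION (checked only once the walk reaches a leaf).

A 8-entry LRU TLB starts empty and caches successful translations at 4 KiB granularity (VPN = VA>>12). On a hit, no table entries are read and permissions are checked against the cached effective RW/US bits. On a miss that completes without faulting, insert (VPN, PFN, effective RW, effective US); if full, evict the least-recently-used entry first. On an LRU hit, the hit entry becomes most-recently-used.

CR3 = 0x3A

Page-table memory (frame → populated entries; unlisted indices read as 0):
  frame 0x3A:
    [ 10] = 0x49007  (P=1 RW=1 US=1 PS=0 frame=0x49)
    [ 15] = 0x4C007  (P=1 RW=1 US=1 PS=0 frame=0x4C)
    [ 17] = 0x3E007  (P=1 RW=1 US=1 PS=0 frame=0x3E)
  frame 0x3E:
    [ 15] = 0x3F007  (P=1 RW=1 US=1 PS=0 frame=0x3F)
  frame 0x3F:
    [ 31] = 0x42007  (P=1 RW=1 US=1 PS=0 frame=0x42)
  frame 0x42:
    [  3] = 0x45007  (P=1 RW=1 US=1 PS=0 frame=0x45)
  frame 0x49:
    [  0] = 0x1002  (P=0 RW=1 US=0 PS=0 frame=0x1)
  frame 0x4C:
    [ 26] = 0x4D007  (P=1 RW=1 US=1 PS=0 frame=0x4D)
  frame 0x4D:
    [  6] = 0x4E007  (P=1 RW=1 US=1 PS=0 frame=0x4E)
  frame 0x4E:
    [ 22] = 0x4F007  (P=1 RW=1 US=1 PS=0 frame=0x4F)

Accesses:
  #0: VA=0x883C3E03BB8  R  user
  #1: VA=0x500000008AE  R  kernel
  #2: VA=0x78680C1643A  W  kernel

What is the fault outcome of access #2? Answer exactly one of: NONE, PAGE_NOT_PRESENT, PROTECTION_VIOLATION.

Per-access translation:
#0 VA=0x883C3E03BB8 (r,user):
  lvl0: tbl 0x3A, slot 17 ⇒ 0x3E007 (P1/RW1/US1/PS0)
  lvl1: tbl 0x3E, slot 15 ⇒ 0x3F007 (P1/RW1/US1/PS0)
  lvl2: tbl 0x3F, slot 31 ⇒ 0x42007 (P1/RW1/US1/PS0)
  lvl3: tbl 0x42, slot 3 ⇒ 0x45007 (P1/RW1/US1/PS0)
  → PA=0x45BB8  (4 entries read)
#1 VA=0x500000008AE (r,kernel):
  lvl0: tbl 0x3A, slot 10 ⇒ 0x49007 (P1/RW1/US1/PS0)
  lvl1: tbl 0x49, slot 0 ⇒ 0x1002 (P0/RW1/US0/PS0)
  ✗ PAGE_NOT_PRESENT  [2 reads]
#2 VA=0x78680C1643A (w,kernel):
  lvl0: tbl 0x3A, slot 15 ⇒ 0x4C007 (P1/RW1/US1/PS0)
  lvl1: tbl 0x4C, slot 26 ⇒ 0x4D007 (P1/RW1/US1/PS0)
  lvl2: tbl 0x4D, slot 6 ⇒ 0x4E007 (P1/RW1/US1/PS0)
  lvl3: tbl 0x4E, slot 22 ⇒ 0x4F007 (P1/RW1/US1/PS0)
  → PA=0x4F43A  (4 entries read)

Access #2 fault: NONE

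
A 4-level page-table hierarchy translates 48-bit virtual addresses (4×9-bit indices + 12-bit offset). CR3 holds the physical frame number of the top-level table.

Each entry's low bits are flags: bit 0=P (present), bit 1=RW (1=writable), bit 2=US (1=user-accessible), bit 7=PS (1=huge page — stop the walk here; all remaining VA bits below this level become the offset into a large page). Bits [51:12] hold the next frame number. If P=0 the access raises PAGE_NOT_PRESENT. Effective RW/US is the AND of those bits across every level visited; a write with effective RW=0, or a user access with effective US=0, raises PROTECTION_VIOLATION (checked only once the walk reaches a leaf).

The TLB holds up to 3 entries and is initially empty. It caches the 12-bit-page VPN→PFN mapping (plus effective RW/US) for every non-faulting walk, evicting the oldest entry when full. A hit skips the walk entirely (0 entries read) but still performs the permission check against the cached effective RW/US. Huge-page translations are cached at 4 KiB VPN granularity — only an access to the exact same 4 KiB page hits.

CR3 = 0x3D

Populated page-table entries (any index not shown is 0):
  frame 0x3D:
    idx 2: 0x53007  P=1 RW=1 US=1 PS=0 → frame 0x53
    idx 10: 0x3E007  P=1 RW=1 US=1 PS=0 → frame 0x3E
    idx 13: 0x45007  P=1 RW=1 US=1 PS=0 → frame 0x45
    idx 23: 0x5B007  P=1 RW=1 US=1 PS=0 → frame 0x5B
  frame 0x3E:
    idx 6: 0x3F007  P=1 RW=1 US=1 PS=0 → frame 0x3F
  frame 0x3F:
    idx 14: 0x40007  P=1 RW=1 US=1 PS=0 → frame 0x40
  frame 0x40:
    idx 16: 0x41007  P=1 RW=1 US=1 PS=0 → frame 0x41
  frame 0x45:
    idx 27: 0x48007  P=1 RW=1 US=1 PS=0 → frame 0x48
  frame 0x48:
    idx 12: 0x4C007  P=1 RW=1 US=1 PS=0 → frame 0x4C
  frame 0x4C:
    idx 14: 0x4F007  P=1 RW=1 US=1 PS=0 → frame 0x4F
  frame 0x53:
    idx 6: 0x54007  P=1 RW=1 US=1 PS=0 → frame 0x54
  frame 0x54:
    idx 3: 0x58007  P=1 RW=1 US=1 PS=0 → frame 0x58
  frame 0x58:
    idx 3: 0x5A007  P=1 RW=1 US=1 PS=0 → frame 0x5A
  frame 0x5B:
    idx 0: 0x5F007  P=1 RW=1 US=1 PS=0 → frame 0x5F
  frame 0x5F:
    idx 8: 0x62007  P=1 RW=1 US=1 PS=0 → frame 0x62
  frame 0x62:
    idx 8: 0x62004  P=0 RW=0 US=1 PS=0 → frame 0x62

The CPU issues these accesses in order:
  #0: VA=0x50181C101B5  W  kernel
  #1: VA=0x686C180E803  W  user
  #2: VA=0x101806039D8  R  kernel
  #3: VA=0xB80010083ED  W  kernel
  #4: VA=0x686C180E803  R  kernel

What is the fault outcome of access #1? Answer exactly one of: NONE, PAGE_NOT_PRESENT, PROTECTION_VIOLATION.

Per-access translation:
#0 VA=0x50181C101B5 (w,kernel):
  lvl0: tbl 0x3D, slot 10 ⇒ 0x3E007 (P1/RW1/US1/PS0)
  lvl1: tbl 0x3E, slot 6 ⇒ 0x3F007 (P1/RW1/US1/PS0)
  lvl2: tbl 0x3F, slot 14 ⇒ 0x40007 (P1/RW1/US1/PS0)
  lvl3: tbl 0x40, slot 16 ⇒ 0x41007 (P1/RW1/US1/PS0)
  → PA=0x411B5  (4 entries read)
#1 VA=0x686C180E803 (w,user):
  lvl0: tbl 0x3D, slot 13 ⇒ 0x45007 (P1/RW1/US1/PS0)
  lvl1: tbl 0x45, slot 27 ⇒ 0x48007 (P1/RW1/US1/PS0)
  lvl2: tbl 0x48, slot 12 ⇒ 0x4C007 (P1/RW1/US1/PS0)
  lvl3: tbl 0x4C, slot 14 ⇒ 0x4F007 (P1/RW1/US1/PS0)
  → PA=0x4F803  (4 entries read)
#2 VA=0x101806039D8 (r,kernel):
  lvl0: tbl 0x3D, slot 2 ⇒ 0x53007 (P1/RW1/US1/PS0)
  lvl1: tbl 0x53, slot 6 ⇒ 0x54007 (P1/RW1/US1/PS0)
  lvl2: tbl 0x54, slot 3 ⇒ 0x58007 (P1/RW1/US1/PS0)
  lvl3: tbl 0x58, slot 3 ⇒ 0x5A007 (P1/RW1/US1/PS0)
  → PA=0x5A9D8  (4 entries read)
#3 VA=0xB80010083ED (w,kernel):
  lvl0: tbl 0x3D, slot 23 ⇒ 0x5B007 (P1/RW1/US1/PS0)
  lvl1: tbl 0x5B, slot 0 ⇒ 0x5F007 (P1/RW1/US1/PS0)
  lvl2: tbl 0x5F, slot 8 ⇒ 0x62007 (P1/RW1/US1/PS0)
  lvl3: tbl 0x62, slot 8 ⇒ 0x62004 (P0/RW0/US1/PS0)
  ⇒ fault: PAGE_NOT_PRESENT  — 4 lookups
#4 VA=0x686C180E803 (r,kernel):
  TLB hit vpn=0x686C180E → PA=0x4F803

Access #1 fault: NONE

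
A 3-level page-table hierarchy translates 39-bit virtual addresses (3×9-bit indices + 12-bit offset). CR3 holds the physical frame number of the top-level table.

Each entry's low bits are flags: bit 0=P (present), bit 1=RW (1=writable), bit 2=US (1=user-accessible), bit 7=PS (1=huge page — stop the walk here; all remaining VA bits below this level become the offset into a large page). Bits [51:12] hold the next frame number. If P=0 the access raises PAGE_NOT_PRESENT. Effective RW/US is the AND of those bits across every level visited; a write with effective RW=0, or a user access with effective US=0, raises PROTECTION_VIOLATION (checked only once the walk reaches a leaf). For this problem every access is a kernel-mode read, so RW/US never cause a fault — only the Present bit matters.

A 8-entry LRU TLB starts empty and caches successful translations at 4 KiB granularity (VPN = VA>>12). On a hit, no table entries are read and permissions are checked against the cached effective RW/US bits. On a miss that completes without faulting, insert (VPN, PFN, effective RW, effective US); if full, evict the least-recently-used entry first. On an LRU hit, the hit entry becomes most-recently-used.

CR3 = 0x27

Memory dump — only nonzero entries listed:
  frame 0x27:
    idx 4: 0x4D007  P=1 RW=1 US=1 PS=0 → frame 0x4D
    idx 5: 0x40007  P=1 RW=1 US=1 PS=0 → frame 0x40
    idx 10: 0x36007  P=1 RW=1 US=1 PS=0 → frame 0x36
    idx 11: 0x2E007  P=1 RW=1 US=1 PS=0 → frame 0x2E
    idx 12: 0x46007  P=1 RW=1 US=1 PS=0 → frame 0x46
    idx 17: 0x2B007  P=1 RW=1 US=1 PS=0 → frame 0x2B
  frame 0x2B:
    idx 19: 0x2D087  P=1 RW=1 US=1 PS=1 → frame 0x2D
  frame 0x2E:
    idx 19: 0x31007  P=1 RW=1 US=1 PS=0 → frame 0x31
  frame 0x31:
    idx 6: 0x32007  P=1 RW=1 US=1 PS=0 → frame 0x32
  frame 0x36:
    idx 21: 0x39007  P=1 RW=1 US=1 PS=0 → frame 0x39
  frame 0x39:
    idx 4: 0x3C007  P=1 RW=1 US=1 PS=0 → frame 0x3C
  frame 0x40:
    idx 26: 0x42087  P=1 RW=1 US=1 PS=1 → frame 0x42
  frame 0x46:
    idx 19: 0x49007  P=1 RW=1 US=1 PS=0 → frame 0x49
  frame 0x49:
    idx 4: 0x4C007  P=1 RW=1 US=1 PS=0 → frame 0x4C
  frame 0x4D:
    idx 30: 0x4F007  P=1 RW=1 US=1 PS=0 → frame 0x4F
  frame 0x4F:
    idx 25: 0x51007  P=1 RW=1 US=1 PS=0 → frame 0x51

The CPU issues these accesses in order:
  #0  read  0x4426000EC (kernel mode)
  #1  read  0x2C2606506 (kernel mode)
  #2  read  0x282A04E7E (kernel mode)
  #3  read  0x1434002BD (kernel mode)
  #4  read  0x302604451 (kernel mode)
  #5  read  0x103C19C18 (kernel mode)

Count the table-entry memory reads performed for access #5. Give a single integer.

Per-access translation:
#0 VA=0x4426000EC (r,kernel):
  L0 @0x27[17] → 0x2B007  P=1,RW=1,US=1,PS=0
  L1 @0x2B[19] → 0x2D087  P=1,RW=1,US=1,PS=1
  → PA=0x2D0EC (huge @L1)  (2 entries read)
#1 VA=0x2C2606506 (r,kernel):
  L0 @0x27[11] → 0x2E007  P=1,RW=1,US=1,PS=0
  L1 @0x2E[19] → 0x31007  P=1,RW=1,US=1,PS=0
  L2 @0x31[6] → 0x32007  P=1,RW=1,US=1,PS=0
  → PA=0x32506  (3 entries read)
#2 VA=0x282A04E7E (r,kernel):
  L0 @0x27[10] → 0x36007  P=1,RW=1,US=1,PS=0
  L1 @0x36[21] → 0x39007  P=1,RW=1,US=1,PS=0
  L2 @0x39[4] → 0x3C007  P=1,RW=1,US=1,PS=0
  → PA=0x3CE7E  (3 entries read)
#3 VA=0x1434002BD (r,kernel):
  L0 @0x27[5] → 0x40007  P=1,RW=1,US=1,PS=0
  L1 @0x40[26] → 0x42087  P=1,RW=1,US=1,PS=1
  → PA=0x422BD (huge @L1)  (2 entries read)
#4 VA=0x302604451 (r,kernel):
  L0 @0x27[12] → 0x46007  P=1,RW=1,US=1,PS=0
  L1 @0x46[19] → 0x49007  P=1,RW=1,US=1,PS=0
  L2 @0x49[4] → 0x4C007  P=1,RW=1,US=1,PS=0
  → PA=0x4C451  (3 entries read)
#5 VA=0x103C19C18 (r,kernel):
  L0 @0x27[4] → 0x4D007  P=1,RW=1,US=1,PS=0
  L1 @0x4D[30] → 0x4F007  P=1,RW=1,US=1,PS=0
  L2 @0x4F[25] → 0x51007  P=1,RW=1,US=1,PS=0
  → PA=0x51C18  (3 entries read)

Entries read for #5: 3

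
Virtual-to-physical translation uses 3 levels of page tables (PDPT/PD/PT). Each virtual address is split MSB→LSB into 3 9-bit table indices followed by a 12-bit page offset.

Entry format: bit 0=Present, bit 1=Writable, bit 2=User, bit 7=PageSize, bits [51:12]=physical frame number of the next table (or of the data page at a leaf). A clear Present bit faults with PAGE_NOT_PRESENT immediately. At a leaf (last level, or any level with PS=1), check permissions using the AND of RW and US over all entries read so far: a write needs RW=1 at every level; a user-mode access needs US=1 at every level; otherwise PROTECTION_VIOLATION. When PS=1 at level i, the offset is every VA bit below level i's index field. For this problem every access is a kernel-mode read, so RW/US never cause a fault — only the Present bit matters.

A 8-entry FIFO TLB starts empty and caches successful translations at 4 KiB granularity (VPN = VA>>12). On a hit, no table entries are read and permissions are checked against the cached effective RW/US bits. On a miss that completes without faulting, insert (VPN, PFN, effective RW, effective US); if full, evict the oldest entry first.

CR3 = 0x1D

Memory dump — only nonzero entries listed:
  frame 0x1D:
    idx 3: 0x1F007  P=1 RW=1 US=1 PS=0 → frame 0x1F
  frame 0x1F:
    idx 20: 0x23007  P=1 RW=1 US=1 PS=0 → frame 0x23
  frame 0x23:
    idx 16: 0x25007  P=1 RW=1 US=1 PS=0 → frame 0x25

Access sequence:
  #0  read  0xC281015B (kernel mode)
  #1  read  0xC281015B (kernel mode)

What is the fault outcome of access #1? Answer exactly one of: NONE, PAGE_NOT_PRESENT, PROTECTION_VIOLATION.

Walk each access:
#0 VA=0xC281015B (r,kernel):
  [0] read 0x1D idx=3: raw=0x1F007 flags P=1 W=1 U=1 S=0
  [1] read 0x1F idx=20: raw=0x23007 flags P=1 W=1 U=1 S=0
  [2] read 0x23 idx=16: raw=0x25007 flags P=1 W=1 U=1 S=0
  → PA=0x2515B  (3 entries read)
#1 VA=0xC281015B (r,kernel):
  TLB hit vpn=0xC2810 → PA=0x2515B

Access #1 fault: NONE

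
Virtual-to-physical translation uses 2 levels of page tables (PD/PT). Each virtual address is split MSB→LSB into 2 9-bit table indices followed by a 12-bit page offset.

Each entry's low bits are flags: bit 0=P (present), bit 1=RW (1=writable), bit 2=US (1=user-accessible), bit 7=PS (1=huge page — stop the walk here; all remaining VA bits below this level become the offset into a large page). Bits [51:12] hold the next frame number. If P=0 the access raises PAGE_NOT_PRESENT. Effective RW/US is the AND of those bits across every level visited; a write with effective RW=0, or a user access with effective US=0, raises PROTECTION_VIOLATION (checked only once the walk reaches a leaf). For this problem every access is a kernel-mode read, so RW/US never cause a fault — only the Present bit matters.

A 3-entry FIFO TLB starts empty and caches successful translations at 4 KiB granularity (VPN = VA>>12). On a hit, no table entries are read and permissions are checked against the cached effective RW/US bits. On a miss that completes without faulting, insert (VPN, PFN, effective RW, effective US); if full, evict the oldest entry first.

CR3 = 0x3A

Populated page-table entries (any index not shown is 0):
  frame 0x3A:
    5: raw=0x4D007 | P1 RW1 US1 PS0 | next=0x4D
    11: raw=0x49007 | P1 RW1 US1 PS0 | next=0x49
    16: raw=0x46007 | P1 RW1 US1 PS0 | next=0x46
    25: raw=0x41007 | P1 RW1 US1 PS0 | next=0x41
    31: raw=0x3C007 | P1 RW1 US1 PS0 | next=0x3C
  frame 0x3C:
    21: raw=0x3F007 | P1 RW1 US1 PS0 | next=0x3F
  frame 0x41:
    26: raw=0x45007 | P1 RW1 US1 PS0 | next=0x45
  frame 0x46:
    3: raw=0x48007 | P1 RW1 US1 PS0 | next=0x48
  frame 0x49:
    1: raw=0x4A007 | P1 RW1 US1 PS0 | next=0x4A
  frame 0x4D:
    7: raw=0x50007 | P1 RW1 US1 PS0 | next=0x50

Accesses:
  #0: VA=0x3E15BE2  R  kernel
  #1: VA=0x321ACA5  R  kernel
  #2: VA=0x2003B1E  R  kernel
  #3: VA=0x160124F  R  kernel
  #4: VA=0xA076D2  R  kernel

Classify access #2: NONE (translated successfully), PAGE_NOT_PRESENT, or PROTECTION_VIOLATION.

Walk each access:
#0 VA=0x3E15BE2 (r,kernel):
  [0] read 0x3A idx=31: raw=0x3C007 flags P=1 W=1 U=1 S=0
  [1] read 0x3C idx=21: raw=0x3F007 flags P=1 W=1 U=1 S=0
  ✓ 0x3FBE2  — 2 lookups
#1 VA=0x321ACA5 (r,kernel):
  [0] read 0x3A idx=25: raw=0x41007 flags P=1 W=1 U=1 S=0
  [1] read 0x41 idx=26: raw=0x45007 flags P=1 W=1 U=1 S=0
  ✓ 0x45CA5  — 2 lookups
#2 VA=0x2003B1E (r,kernel):
  [0] read 0x3A idx=16: raw=0x46007 flags P=1 W=1 U=1 S=0
  [1] read 0x46 idx=3: raw=0x48007 flags P=1 W=1 U=1 S=0
  ✓ 0x48B1E  — 2 lookups
#3 VA=0x160124F (r,kernel):
  [0] read 0x3A idx=11: raw=0x49007 flags P=1 W=1 U=1 S=0
  [1] read 0x49 idx=1: raw=0x4A007 flags P=1 W=1 U=1 S=0
  ✓ 0x4A24F  — 2 lookups
#4 VA=0xA076D2 (r,kernel):
  [0] read 0x3A idx=5: raw=0x4D007 flags P=1 W=1 U=1 S=0
  [1] read 0x4D idx=7: raw=0x50007 flags P=1 W=1 U=1 S=0
  ✓ 0x506D2  — 2 lookups

Access #2 fault: NONE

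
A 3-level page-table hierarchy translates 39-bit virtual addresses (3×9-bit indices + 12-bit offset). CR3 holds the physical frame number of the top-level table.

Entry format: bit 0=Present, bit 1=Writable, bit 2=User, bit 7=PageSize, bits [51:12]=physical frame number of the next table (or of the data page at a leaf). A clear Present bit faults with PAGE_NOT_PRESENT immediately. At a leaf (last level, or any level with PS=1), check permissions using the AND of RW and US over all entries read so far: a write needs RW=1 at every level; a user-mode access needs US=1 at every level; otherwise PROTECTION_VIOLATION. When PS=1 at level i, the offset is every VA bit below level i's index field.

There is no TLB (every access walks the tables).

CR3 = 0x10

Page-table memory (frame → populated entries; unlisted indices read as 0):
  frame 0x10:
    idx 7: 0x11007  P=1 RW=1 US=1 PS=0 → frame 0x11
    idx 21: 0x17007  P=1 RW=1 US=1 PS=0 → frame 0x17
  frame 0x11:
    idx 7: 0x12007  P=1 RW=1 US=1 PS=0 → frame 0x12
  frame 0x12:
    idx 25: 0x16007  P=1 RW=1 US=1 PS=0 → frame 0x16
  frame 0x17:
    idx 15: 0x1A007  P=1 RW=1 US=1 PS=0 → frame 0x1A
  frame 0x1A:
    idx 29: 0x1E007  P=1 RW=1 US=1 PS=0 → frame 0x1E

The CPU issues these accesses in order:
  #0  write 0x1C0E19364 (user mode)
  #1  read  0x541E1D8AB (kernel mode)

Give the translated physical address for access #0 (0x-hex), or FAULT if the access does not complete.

Walk each access:
#0 VA=0x1C0E19364 (w,user):
  lvl0: tbl 0x10, slot 7 ⇒ 0x11007 (P1/RW1/US1/PS0)
  lvl1: tbl 0x11, slot 7 ⇒ 0x12007 (P1/RW1/US1/PS0)
  lvl2: tbl 0x12, slot 25 ⇒ 0x16007 (P1/RW1/US1/PS0)
  → PA=0x16364  (3 entries read)
#1 VA=0x541E1D8AB (r,kernel):
  lvl0: tbl 0x10, slot 21 ⇒ 0x17007 (P1/RW1/US1/PS0)
  lvl1: tbl 0x17, slot 15 ⇒ 0x1A007 (P1/RW1/US1/PS0)
  lvl2: tbl 0x1A, slot 29 ⇒ 0x1E007 (P1/RW1/US1/PS0)
  → PA=0x1E8AB  (3 entries read)

Access #0 PA: 0x16364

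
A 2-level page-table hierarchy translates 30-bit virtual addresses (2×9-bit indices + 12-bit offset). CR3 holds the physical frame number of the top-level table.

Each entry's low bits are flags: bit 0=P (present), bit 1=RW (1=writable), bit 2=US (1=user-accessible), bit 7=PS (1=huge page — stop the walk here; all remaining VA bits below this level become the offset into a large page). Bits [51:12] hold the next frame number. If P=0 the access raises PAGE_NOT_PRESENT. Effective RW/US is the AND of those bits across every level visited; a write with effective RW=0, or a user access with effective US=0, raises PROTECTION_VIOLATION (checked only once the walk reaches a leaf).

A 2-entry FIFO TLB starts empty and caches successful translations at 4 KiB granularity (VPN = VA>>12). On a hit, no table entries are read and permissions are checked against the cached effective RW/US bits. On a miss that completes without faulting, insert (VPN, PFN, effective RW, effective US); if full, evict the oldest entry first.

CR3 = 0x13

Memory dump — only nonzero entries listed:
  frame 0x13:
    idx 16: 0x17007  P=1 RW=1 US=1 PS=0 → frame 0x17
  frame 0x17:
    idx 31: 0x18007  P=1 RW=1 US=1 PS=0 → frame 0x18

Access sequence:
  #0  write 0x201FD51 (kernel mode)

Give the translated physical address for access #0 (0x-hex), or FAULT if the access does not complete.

Walk each access:
#0 VA=0x201FD51 (w,kernel):
  [0] read 0x13 idx=16: raw=0x17007 flags P=1 W=1 U=1 S=0
  [1] read 0x17 idx=31: raw=0x18007 flags P=1 W=1 U=1 S=0
  ✓ 0x18D51  — 2 lookups

Access #0 PA: 0x18D51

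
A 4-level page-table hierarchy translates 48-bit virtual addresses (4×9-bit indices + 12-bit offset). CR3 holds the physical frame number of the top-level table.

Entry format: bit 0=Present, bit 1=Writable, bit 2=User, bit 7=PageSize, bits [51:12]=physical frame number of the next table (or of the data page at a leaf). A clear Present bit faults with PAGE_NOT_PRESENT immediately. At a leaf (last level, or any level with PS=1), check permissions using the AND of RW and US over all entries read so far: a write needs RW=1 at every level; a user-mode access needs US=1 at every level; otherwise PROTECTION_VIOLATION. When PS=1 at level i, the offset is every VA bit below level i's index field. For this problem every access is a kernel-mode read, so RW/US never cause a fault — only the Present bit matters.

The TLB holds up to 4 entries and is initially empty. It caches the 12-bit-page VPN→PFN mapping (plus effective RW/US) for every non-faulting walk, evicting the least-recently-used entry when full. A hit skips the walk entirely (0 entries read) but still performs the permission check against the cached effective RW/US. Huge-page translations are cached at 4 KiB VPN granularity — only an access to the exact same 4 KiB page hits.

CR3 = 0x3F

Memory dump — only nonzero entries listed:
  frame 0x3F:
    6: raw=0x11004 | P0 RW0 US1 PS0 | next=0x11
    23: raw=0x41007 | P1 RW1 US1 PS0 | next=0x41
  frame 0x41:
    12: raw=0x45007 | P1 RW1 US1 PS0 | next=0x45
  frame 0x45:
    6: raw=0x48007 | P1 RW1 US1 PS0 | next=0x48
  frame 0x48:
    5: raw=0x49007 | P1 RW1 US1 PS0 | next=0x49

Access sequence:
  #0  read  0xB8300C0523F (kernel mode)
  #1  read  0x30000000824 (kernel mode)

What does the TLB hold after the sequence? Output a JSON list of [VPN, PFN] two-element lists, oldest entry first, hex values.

Walk each access:
#0 VA=0xB8300C0523F (r,kernel):
  L0: frame=0x3F idx=23 entry=0x41007 [P=1 RW=1 US=1 PS=0]
  L1: frame=0x41 idx=12 entry=0x45007 [P=1 RW=1 US=1 PS=0]
  L2: frame=0x45 idx=6 entry=0x48007 [P=1 RW=1 US=1 PS=0]
  L3: frame=0x48 idx=5 entry=0x49007 [P=1 RW=1 US=1 PS=0]
  ✓ 0x4923F  — 4 lookups
#1 VA=0x30000000824 (r,kernel):
  L0: frame=0x3F idx=6 entry=0x11004 [P=0 RW=0 US=1 PS=0]
  → PAGE_NOT_PRESENT  (1 entries read)

TLB: [["0xB8300C05", "0x49"]]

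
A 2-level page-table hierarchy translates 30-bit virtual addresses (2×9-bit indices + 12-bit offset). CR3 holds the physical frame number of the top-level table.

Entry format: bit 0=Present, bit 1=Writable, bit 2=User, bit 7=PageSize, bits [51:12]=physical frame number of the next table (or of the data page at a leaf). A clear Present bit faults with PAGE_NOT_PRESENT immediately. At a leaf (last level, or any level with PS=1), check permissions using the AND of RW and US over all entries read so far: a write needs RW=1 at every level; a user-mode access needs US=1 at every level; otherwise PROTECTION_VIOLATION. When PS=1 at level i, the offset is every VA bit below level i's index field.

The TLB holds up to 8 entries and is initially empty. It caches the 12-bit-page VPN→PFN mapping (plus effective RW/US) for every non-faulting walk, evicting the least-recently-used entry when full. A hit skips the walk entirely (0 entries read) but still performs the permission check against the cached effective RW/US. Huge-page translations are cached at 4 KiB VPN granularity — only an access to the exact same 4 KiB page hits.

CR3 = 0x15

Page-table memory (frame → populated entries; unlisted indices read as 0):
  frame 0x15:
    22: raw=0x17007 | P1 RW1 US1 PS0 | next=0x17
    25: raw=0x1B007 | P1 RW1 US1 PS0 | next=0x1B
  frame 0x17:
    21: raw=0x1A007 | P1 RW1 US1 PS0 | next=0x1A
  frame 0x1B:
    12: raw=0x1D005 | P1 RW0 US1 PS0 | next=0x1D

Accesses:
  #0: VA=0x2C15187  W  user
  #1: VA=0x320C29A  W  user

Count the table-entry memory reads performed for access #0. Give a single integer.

Walk each access:
#0 VA=0x2C15187 (w,user):
  lvl0: tbl 0x15, slot 22 ⇒ 0x17007 (P1/RW1/US1/PS0)
  lvl1: tbl 0x17, slot 21 ⇒ 0x1A007 (P1/RW1/US1/PS0)
  → PA=0x1A187  (2 entries read)
#1 VA=0x320C29A (w,user):
  lvl0: tbl 0x15, slot 25 ⇒ 0x1B007 (P1/RW1/US1/PS0)
  lvl1: tbl 0x1B, slot 12 ⇒ 0x1D005 (P1/RW0/US1/PS0)
  ✗ PROTECTION_VIOLATION  [2 reads]

Entries read for #0: 2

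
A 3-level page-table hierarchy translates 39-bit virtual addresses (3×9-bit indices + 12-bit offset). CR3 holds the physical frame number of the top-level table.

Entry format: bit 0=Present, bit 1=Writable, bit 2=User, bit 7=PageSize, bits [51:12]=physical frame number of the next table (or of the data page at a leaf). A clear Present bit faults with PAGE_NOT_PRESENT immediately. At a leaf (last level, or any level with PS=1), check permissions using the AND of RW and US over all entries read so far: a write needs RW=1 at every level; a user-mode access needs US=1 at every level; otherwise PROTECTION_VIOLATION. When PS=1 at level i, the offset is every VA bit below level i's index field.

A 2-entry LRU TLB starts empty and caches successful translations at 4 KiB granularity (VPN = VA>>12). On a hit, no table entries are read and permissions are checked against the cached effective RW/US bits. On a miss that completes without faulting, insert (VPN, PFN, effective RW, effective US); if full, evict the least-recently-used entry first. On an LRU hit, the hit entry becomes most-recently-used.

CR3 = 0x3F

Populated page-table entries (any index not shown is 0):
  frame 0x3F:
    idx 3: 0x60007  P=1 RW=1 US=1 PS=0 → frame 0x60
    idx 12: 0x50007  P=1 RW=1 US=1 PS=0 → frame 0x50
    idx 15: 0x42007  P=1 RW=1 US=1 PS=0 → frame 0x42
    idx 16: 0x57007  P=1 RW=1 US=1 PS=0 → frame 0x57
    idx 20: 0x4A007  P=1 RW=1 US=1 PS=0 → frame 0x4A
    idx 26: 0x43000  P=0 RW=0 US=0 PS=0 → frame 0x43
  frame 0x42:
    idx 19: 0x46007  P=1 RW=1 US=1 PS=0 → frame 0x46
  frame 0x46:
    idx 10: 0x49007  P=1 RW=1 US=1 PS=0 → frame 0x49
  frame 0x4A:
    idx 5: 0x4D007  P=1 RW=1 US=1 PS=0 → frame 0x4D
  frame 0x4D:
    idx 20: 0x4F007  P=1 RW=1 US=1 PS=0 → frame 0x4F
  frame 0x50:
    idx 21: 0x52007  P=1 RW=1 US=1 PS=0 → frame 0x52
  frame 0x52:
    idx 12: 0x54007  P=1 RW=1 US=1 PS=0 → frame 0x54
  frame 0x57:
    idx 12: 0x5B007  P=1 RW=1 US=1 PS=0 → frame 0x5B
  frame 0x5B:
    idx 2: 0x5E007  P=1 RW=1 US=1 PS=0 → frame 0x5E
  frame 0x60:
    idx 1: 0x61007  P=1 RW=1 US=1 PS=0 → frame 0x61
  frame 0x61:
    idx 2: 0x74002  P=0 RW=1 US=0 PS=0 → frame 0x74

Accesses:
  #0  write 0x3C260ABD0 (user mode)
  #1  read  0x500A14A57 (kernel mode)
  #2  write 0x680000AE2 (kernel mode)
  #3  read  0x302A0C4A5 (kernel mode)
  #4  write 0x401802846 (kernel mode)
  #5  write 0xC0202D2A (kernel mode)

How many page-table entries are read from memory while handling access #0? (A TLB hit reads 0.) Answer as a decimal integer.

Trace:
#0 VA=0x3C260ABD0 (w,user):
  lvl0: tbl 0x3F, slot 15 ⇒ 0x42007 (P1/RW1/US1/PS0)
  lvl1: tbl 0x42, slot 19 ⇒ 0x46007 (P1/RW1/US1/PS0)
  lvl2: tbl 0x46, slot 10 ⇒ 0x49007 (P1/RW1/US1/PS0)
  ⇒ phys 0x49BD0  [3 reads]
#1 VA=0x500A14A57 (r,kernel):
  lvl0: tbl 0x3F, slot 20 ⇒ 0x4A007 (P1/RW1/US1/PS0)
  lvl1: tbl 0x4A, slot 5 ⇒ 0x4D007 (P1/RW1/US1/PS0)
  lvl2: tbl 0x4D, slot 20 ⇒ 0x4F007 (P1/RW1/US1/PS0)
  ⇒ phys 0x4FA57  [3 reads]
#2 VA=0x680000AE2 (w,kernel):
  lvl0: tbl 0x3F, slot 26 ⇒ 0x43000 (P0/RW0/US0/PS0)
  ✗ PAGE_NOT_PRESENT  [1 reads]
#3 VA=0x302A0C4A5 (r,kernel):
  lvl0: tbl 0x3F, slot 12 ⇒ 0x50007 (P1/RW1/US1/PS0)
  lvl1: tbl 0x50, slot 21 ⇒ 0x52007 (P1/RW1/US1/PS0)
  lvl2: tbl 0x52, slot 12 ⇒ 0x54007 (P1/RW1/US1/PS0)
  ⇒ phys 0x544A5  [3 reads]
#4 VA=0x401802846 (w,kernel):
  lvl0: tbl 0x3F, slot 16 ⇒ 0x57007 (P1/RW1/US1/PS0)
  lvl1: tbl 0x57, slot 12 ⇒ 0x5B007 (P1/RW1/US1/PS0)
  lvl2: tbl 0x5B, slot 2 ⇒ 0x5E007 (P1/RW1/US1/PS0)
  ⇒ phys 0x5E846  [3 reads]
#5 VA=0xC0202D2A (w,kernel):
  lvl0: tbl 0x3F, slot 3 ⇒ 0x60007 (P1/RW1/US1/PS0)
  lvl1: tbl 0x60, slot 1 ⇒ 0x61007 (P1/RW1/US1/PS0)
  lvl2: tbl 0x61, slot 2 ⇒ 0x74002 (P0/RW1/US0/PS0)
  ✗ PAGE_NOT_PRESENT  [3 reads]

Entries read for #0: 3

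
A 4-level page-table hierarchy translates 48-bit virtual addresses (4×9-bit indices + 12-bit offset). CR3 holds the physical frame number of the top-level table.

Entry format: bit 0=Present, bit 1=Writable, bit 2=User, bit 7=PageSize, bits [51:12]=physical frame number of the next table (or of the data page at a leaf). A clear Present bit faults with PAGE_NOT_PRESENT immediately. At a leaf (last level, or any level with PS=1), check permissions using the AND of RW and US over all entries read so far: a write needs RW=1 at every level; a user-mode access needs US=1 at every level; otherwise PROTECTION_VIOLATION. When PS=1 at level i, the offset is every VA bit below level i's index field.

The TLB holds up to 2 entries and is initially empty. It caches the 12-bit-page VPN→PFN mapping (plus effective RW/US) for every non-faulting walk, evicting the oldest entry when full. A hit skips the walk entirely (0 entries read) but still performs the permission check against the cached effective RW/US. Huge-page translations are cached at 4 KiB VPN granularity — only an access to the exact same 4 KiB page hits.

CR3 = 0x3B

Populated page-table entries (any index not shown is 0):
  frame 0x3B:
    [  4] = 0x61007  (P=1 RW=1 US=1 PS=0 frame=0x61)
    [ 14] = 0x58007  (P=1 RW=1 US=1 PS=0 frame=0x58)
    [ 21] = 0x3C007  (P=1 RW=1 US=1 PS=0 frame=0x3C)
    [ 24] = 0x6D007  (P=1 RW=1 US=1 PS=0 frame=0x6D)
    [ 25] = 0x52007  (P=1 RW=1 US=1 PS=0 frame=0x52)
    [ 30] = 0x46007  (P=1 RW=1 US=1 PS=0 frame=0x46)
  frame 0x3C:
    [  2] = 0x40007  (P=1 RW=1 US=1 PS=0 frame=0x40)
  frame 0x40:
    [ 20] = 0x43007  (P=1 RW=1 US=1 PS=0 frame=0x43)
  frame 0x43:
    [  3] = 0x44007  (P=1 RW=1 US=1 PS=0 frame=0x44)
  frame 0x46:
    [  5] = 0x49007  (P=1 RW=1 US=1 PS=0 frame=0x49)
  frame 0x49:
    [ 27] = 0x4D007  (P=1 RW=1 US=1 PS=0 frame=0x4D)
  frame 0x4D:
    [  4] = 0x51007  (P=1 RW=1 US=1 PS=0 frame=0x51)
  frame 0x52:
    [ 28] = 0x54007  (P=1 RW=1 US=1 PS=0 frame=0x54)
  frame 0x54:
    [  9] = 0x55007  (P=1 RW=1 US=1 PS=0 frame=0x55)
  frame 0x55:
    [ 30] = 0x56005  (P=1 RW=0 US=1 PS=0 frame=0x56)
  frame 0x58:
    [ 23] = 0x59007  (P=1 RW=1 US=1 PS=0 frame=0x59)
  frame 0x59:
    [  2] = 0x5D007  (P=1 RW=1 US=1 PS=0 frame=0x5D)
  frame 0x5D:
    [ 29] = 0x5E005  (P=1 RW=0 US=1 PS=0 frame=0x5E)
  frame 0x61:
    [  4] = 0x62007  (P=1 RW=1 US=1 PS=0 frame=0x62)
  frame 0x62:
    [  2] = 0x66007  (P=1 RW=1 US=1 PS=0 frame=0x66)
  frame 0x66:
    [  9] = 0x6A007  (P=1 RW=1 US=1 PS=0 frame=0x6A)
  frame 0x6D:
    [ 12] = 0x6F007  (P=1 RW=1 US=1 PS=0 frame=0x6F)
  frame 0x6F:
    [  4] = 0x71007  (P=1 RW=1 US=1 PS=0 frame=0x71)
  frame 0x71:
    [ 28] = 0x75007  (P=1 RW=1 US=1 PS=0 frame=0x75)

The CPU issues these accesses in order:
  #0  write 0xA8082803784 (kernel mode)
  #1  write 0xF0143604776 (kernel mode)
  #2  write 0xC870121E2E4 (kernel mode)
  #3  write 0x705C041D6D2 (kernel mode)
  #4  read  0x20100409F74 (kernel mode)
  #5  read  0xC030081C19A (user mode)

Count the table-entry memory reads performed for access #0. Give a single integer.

Walk each access:
#0 VA=0xA8082803784 (w,kernel):
  L0 @0x3B[21] → 0x3C007  P=1,RW=1,US=1,PS=0
  L1 @0x3C[2] → 0x40007  P=1,RW=1,US=1,PS=0
  L2 @0x40[20] → 0x43007  P=1,RW=1,US=1,PS=0
  L3 @0x43[3] → 0x44007  P=1,RW=1,US=1,PS=0
  ⇒ phys 0x44784  [4 reads]
#1 VA=0xF0143604776 (w,kernel):
  L0 @0x3B[30] → 0x46007  P=1,RW=1,US=1,PS=0
  L1 @0x46[5] → 0x49007  P=1,RW=1,US=1,PS=0
  L2 @0x49[27] → 0x4D007  P=1,RW=1,US=1,PS=0
  L3 @0x4D[4] → 0x51007  P=1,RW=1,US=1,PS=0
  ⇒ phys 0x51776  [4 reads]
#2 VA=0xC870121E2E4 (w,kernel):
  L0 @0x3B[25] → 0x52007  P=1,RW=1,US=1,PS=0
  L1 @0x52[28] → 0x54007  P=1,RW=1,US=1,PS=0
  L2 @0x54[9] → 0x55007  P=1,RW=1,US=1,PS=0
  L3 @0x55[30] → 0x56005  P=1,RW=0,US=1,PS=0
  → PROTECTION_VIOLATION  (4 entries read)
#3 VA=0x705C041D6D2 (w,kernel):
  L0 @0x3B[14] → 0x58007  P=1,RW=1,US=1,PS=0
  L1 @0x58[23] → 0x59007  P=1,RW=1,US=1,PS=0
  L2 @0x59[2] → 0x5D007  P=1,RW=1,US=1,PS=0
  L3 @0x5D[29] → 0x5E005  P=1,RW=0,US=1,PS=0
  → PROTECTION_VIOLATION  (4 entries read)
#4 VA=0x20100409F74 (r,kernel):
  L0 @0x3B[4] → 0x61007  P=1,RW=1,US=1,PS=0
  L1 @0x61[4] → 0x62007  P=1,RW=1,US=1,PS=0
  L2 @0x62[2] → 0x66007  P=1,RW=1,US=1,PS=0
  L3 @0x66[9] → 0x6A007  P=1,RW=1,US=1,PS=0
  ⇒ phys 0x6AF74  [4 reads]
#5 VA=0xC030081C19A (r,user):
  L0 @0x3B[24] → 0x6D007  P=1,RW=1,US=1,PS=0
  L1 @0x6D[12] → 0x6F007  P=1,RW=1,US=1,PS=0
  L2 @0x6F[4] → 0x71007  P=1,RW=1,US=1,PS=0
  L3 @0x71[28] → 0x75007  P=1,RW=1,US=1,PS=0
  ⇒ phys 0x7519A  [4 reads]

Entries read for #0: 4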